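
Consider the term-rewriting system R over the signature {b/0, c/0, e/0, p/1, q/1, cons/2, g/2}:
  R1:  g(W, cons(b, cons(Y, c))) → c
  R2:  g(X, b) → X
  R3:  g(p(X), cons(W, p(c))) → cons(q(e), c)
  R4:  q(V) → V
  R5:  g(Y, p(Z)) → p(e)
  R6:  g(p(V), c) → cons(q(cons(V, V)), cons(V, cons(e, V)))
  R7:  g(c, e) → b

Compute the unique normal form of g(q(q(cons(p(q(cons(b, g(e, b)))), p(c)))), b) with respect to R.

cons(p(cons(b, e)), p(c))

1. g(q(q(cons(p(q(cons(b, g(e, b)))), p(c)))), b)  →  q(q(cons(p(q(cons(b, g(e, b)))), p(c))))   [R2 at ε]
2. q(q(cons(p(q(cons(b, g(e, b)))), p(c))))  →  q(cons(p(q(cons(b, g(e, b)))), p(c)))   [R4 at ε]
3. q(cons(p(q(cons(b, g(e, b)))), p(c)))  →  cons(p(q(cons(b, g(e, b)))), p(c))   [R4 at ε]
4. cons(p(q(cons(b, g(e, b)))), p(c))  →  cons(p(cons(b, g(e, b))), p(c))   [R4 at 1.1]
5. cons(p(cons(b, g(e, b))), p(c))  →  cons(p(cons(b, e)), p(c))   [R2 at 1.1.2]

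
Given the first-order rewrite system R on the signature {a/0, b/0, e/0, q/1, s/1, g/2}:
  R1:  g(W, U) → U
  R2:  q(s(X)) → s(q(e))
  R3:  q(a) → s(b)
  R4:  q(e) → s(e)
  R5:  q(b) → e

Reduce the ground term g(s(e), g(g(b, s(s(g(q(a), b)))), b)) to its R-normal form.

b

1. g(s(e), g(g(b, s(s(g(q(a), b)))), b))  →  g(g(b, s(s(g(q(a), b)))), b)   [R1 at ε]
2. g(g(b, s(s(g(q(a), b)))), b)  →  b   [R1 at ε]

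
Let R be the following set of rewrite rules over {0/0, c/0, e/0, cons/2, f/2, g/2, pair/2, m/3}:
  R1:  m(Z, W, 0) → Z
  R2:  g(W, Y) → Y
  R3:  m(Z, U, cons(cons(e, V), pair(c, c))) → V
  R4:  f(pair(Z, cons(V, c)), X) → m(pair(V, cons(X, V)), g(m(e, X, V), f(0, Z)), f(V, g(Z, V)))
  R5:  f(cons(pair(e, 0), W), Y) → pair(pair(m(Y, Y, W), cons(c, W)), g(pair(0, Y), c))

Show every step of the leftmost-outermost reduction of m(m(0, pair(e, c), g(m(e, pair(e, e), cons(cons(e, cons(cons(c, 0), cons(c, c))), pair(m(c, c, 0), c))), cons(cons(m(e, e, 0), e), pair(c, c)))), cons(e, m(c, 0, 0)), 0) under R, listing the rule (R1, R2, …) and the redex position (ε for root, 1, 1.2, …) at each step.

e

1. m(m(0, pair(e, c), g(m(e, pair(e, e), cons(cons(e, cons(cons(c, 0), cons(c, c))), pair(m(c, c, 0), c))), cons(cons(m(e, e, 0), e), pair(c, c)))), cons(e, m(c, 0, 0)), 0)  →  m(0, pair(e, c), g(m(e, pair(e, e), cons(cons(e, cons(cons(c, 0), cons(c, c))), pair(m(c, c, 0), c))), cons(cons(m(e, e, 0), e), pair(c, c))))   [R1 at ε]
2. m(0, pair(e, c), g(m(e, pair(e, e), cons(cons(e, cons(cons(c, 0), cons(c, c))), pair(m(c, c, 0), c))), cons(cons(m(e, e, 0), e), pair(c, c))))  →  m(0, pair(e, c), cons(cons(m(e, e, 0), e), pair(c, c)))   [R2 at 3]
3. m(0, pair(e, c), cons(cons(m(e, e, 0), e), pair(c, c)))  →  m(0, pair(e, c), cons(cons(e, e), pair(c, c)))   [R1 at 3.1.1]
4. m(0, pair(e, c), cons(cons(e, e), pair(c, c)))  →  e   [R3 at ε]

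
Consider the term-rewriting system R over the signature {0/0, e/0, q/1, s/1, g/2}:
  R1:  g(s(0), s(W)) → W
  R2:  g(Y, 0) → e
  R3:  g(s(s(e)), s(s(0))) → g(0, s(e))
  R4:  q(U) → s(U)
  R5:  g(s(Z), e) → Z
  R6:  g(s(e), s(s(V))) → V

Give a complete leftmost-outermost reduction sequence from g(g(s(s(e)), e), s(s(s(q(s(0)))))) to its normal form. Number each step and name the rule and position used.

s(s(s(0)))

1. g(g(s(s(e)), e), s(s(s(q(s(0))))))  →  g(s(e), s(s(s(q(s(0))))))   [R5 at 1]
2. g(s(e), s(s(s(q(s(0))))))  →  s(q(s(0)))   [R6 at ε]
3. s(q(s(0)))  →  s(s(s(0)))   [R4 at 1]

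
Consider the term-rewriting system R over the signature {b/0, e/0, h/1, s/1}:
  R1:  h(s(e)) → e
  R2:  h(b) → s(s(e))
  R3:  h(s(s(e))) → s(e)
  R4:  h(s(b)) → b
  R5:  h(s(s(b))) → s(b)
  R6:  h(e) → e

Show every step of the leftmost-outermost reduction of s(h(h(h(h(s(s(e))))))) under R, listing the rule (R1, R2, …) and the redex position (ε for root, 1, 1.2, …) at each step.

1. s(h(h(h(h(s(s(e)))))))  →  s(h(h(h(s(e)))))   [R3 at 1.1.1.1]
2. s(h(h(h(s(e)))))  →  s(h(h(e)))   [R1 at 1.1.1]
3. s(h(h(e)))  →  s(h(e))   [R6 at 1.1]
4. s(h(e))  →  s(e)   [R6 at 1]

s(e)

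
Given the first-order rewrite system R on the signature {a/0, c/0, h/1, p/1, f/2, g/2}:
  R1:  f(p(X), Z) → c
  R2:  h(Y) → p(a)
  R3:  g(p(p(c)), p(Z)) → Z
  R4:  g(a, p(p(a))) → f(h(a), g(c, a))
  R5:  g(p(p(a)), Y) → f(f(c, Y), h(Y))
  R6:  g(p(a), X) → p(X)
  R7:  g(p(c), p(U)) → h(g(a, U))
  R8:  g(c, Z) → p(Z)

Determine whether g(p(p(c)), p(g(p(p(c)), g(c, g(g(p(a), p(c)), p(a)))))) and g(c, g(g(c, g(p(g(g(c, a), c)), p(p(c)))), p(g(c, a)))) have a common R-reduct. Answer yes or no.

Reduce t₁ = g(p(p(c)), p(g(p(p(c)), g(c, g(g(p(a), p(c)), p(a)))))):
1. g(p(p(c)), p(g(p(p(c)), g(c, g(g(p(a), p(c)), p(a))))))  →  g(p(p(c)), g(c, g(g(p(a), p(c)), p(a))))   [R3 at ε]
2. g(p(p(c)), g(c, g(g(p(a), p(c)), p(a))))  →  g(p(p(c)), p(g(g(p(a), p(c)), p(a))))   [R8 at 2]
3. g(p(p(c)), p(g(g(p(a), p(c)), p(a))))  →  g(g(p(a), p(c)), p(a))   [R3 at ε]
4. g(g(p(a), p(c)), p(a))  →  g(p(p(c)), p(a))   [R6 at 1]
5. g(p(p(c)), p(a))  →  a   [R3 at ε]

Reduce t₂ = g(c, g(g(c, g(p(g(g(c, a), c)), p(p(c)))), p(g(c, a)))):
1. g(c, g(g(c, g(p(g(g(c, a), c)), p(p(c)))), p(g(c, a))))  →  p(g(g(c, g(p(g(g(c, a), c)), p(p(c)))), p(g(c, a))))   [R8 at ε]
2. p(g(g(c, g(p(g(g(c, a), c)), p(p(c)))), p(g(c, a))))  →  p(g(p(g(p(g(g(c, a), c)), p(p(c)))), p(g(c, a))))   [R8 at 1.1]
3. p(g(p(g(p(g(g(c, a), c)), p(p(c)))), p(g(c, a))))  →  p(g(p(g(p(g(p(a), c)), p(p(c)))), p(g(c, a))))   [R8 at 1.1.1.1.1.1]
4. p(g(p(g(p(g(p(a), c)), p(p(c)))), p(g(c, a))))  →  p(g(p(g(p(p(c)), p(p(c)))), p(g(c, a))))   [R6 at 1.1.1.1.1]
5. p(g(p(g(p(p(c)), p(p(c)))), p(g(c, a))))  →  p(g(p(p(c)), p(g(c, a))))   [R3 at 1.1.1]
6. p(g(p(p(c)), p(g(c, a))))  →  p(g(c, a))   [R3 at 1]
7. p(g(c, a))  →  p(p(a))   [R8 at 1]

no — NF(t₁) = a, NF(t₂) = p(p(a))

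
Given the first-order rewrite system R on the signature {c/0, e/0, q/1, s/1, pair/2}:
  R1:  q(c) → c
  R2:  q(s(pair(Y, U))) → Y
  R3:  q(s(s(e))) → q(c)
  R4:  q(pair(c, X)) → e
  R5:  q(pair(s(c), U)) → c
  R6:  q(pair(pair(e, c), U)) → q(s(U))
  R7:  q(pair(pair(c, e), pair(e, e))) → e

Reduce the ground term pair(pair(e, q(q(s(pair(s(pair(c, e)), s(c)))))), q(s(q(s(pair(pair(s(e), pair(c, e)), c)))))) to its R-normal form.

1. pair(pair(e, q(q(s(pair(s(pair(c, e)), s(c)))))), q(s(q(s(pair(pair(s(e), pair(c, e)), c))))))  →  pair(pair(e, q(s(pair(c, e)))), q(s(q(s(pair(pair(s(e), pair(c, e)), c))))))   [R2 at 1.2.1]
2. pair(pair(e, q(s(pair(c, e)))), q(s(q(s(pair(pair(s(e), pair(c, e)), c))))))  →  pair(pair(e, c), q(s(q(s(pair(pair(s(e), pair(c, e)), c))))))   [R2 at 1.2]
3. pair(pair(e, c), q(s(q(s(pair(pair(s(e), pair(c, e)), c))))))  →  pair(pair(e, c), q(s(pair(s(e), pair(c, e)))))   [R2 at 2.1.1]
4. pair(pair(e, c), q(s(pair(s(e), pair(c, e)))))  →  pair(pair(e, c), s(e))   [R2 at 2]

pair(pair(e, c), s(e))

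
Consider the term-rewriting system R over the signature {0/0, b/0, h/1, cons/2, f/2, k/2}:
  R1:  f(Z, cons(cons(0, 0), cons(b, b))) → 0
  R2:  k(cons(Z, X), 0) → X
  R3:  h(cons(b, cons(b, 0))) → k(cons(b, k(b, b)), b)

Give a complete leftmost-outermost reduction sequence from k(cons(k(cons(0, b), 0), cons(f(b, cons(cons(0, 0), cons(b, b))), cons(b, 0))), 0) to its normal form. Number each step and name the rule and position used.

1. k(cons(k(cons(0, b), 0), cons(f(b, cons(cons(0, 0), cons(b, b))), cons(b, 0))), 0)  →  cons(f(b, cons(cons(0, 0), cons(b, b))), cons(b, 0))   [R2 at ε]
2. cons(f(b, cons(cons(0, 0), cons(b, b))), cons(b, 0))  →  cons(0, cons(b, 0))   [R1 at 1]

cons(0, cons(b, 0))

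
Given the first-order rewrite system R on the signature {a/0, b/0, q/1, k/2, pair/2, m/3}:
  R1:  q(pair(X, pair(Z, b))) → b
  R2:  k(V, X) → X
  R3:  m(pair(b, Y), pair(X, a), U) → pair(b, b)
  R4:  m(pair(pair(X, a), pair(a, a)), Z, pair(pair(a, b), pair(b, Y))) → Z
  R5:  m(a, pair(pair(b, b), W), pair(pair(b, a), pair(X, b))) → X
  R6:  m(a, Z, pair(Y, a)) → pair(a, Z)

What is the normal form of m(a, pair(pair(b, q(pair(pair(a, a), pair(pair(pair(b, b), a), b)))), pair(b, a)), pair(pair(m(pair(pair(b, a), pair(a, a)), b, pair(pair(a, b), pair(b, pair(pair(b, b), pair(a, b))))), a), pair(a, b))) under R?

1. m(a, pair(pair(b, q(pair(pair(a, a), pair(pair(pair(b, b), a), b)))), pair(b, a)), pair(pair(m(pair(pair(b, a), pair(a, a)), b, pair(pair(a, b), pair(b, pair(pair(b, b), pair(a, b))))), a), pair(a, b)))  →  m(a, pair(pair(b, b), pair(b, a)), pair(pair(m(pair(pair(b, a), pair(a, a)), b, pair(pair(a, b), pair(b, pair(pair(b, b), pair(a, b))))), a), pair(a, b)))   [R1 at 2.1.2]
2. m(a, pair(pair(b, b), pair(b, a)), pair(pair(m(pair(pair(b, a), pair(a, a)), b, pair(pair(a, b), pair(b, pair(pair(b, b), pair(a, b))))), a), pair(a, b)))  →  m(a, pair(pair(b, b), pair(b, a)), pair(pair(b, a), pair(a, b)))   [R4 at 3.1.1]
3. m(a, pair(pair(b, b), pair(b, a)), pair(pair(b, a), pair(a, b)))  →  a   [R5 at ε]

a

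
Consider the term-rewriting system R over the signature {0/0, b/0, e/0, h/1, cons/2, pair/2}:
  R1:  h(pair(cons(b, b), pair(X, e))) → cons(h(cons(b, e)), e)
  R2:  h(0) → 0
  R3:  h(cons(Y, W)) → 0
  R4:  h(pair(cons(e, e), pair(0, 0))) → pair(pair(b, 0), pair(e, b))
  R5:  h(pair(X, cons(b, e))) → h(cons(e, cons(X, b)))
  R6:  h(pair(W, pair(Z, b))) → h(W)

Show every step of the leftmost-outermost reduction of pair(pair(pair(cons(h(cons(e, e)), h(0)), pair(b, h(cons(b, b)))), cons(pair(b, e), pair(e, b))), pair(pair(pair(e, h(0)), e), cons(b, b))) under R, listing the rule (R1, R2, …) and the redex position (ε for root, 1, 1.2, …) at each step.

1. pair(pair(pair(cons(h(cons(e, e)), h(0)), pair(b, h(cons(b, b)))), cons(pair(b, e), pair(e, b))), pair(pair(pair(e, h(0)), e), cons(b, b)))  →  pair(pair(pair(cons(0, h(0)), pair(b, h(cons(b, b)))), cons(pair(b, e), pair(e, b))), pair(pair(pair(e, h(0)), e), cons(b, b)))   [R3 at 1.1.1.1]
2. pair(pair(pair(cons(0, h(0)), pair(b, h(cons(b, b)))), cons(pair(b, e), pair(e, b))), pair(pair(pair(e, h(0)), e), cons(b, b)))  →  pair(pair(pair(cons(0, 0), pair(b, h(cons(b, b)))), cons(pair(b, e), pair(e, b))), pair(pair(pair(e, h(0)), e), cons(b, b)))   [R2 at 1.1.1.2]
3. pair(pair(pair(cons(0, 0), pair(b, h(cons(b, b)))), cons(pair(b, e), pair(e, b))), pair(pair(pair(e, h(0)), e), cons(b, b)))  →  pair(pair(pair(cons(0, 0), pair(b, 0)), cons(pair(b, e), pair(e, b))), pair(pair(pair(e, h(0)), e), cons(b, b)))   [R3 at 1.1.2.2]
4. pair(pair(pair(cons(0, 0), pair(b, 0)), cons(pair(b, e), pair(e, b))), pair(pair(pair(e, h(0)), e), cons(b, b)))  →  pair(pair(pair(cons(0, 0), pair(b, 0)), cons(pair(b, e), pair(e, b))), pair(pair(pair(e, 0), e), cons(b, b)))   [R2 at 2.1.1.2]

pair(pair(pair(cons(0, 0), pair(b, 0)), cons(pair(b, e), pair(e, b))), pair(pair(pair(e, 0), e), cons(b, b)))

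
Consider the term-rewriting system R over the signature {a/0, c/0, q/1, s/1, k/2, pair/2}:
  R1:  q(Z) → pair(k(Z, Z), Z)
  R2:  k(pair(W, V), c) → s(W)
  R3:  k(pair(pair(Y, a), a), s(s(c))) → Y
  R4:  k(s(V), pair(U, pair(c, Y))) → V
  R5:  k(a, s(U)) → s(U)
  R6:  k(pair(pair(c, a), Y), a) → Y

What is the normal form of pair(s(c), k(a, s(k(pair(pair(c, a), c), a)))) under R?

1. pair(s(c), k(a, s(k(pair(pair(c, a), c), a))))  →  pair(s(c), s(k(pair(pair(c, a), c), a)))   [R5 at 2]
2. pair(s(c), s(k(pair(pair(c, a), c), a)))  →  pair(s(c), s(c))   [R6 at 2.1]

pair(s(c), s(c))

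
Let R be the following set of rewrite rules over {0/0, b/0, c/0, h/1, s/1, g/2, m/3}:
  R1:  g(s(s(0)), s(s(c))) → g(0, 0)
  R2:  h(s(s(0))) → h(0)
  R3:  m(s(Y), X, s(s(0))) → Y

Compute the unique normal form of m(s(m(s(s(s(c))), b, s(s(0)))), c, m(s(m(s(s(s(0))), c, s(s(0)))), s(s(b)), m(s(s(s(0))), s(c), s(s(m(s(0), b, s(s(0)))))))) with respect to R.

s(s(c))

1. m(s(m(s(s(s(c))), b, s(s(0)))), c, m(s(m(s(s(s(0))), c, s(s(0)))), s(s(b)), m(s(s(s(0))), s(c), s(s(m(s(0), b, s(s(0))))))))  →  m(s(s(s(c))), c, m(s(m(s(s(s(0))), c, s(s(0)))), s(s(b)), m(s(s(s(0))), s(c), s(s(m(s(0), b, s(s(0))))))))   [R3 at 1.1]
2. m(s(s(s(c))), c, m(s(m(s(s(s(0))), c, s(s(0)))), s(s(b)), m(s(s(s(0))), s(c), s(s(m(s(0), b, s(s(0))))))))  →  m(s(s(s(c))), c, m(s(s(s(0))), s(s(b)), m(s(s(s(0))), s(c), s(s(m(s(0), b, s(s(0))))))))   [R3 at 3.1.1]
3. m(s(s(s(c))), c, m(s(s(s(0))), s(s(b)), m(s(s(s(0))), s(c), s(s(m(s(0), b, s(s(0))))))))  →  m(s(s(s(c))), c, m(s(s(s(0))), s(s(b)), m(s(s(s(0))), s(c), s(s(0)))))   [R3 at 3.3.3.1.1]
4. m(s(s(s(c))), c, m(s(s(s(0))), s(s(b)), m(s(s(s(0))), s(c), s(s(0)))))  →  m(s(s(s(c))), c, m(s(s(s(0))), s(s(b)), s(s(0))))   [R3 at 3.3]
5. m(s(s(s(c))), c, m(s(s(s(0))), s(s(b)), s(s(0))))  →  m(s(s(s(c))), c, s(s(0)))   [R3 at 3]
6. m(s(s(s(c))), c, s(s(0)))  →  s(s(c))   [R3 at ε]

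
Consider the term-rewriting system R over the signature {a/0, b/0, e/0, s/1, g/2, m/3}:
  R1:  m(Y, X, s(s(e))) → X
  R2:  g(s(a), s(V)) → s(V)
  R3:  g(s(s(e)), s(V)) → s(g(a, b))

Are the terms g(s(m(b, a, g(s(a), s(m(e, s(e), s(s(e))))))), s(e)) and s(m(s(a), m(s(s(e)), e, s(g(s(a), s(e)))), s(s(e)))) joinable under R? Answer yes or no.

yes — NF(t₁) = s(e), NF(t₂) = s(e)

Reduce t₁ = g(s(m(b, a, g(s(a), s(m(e, s(e), s(s(e))))))), s(e)):
1. g(s(m(b, a, g(s(a), s(m(e, s(e), s(s(e))))))), s(e))  →  g(s(m(b, a, s(m(e, s(e), s(s(e)))))), s(e))   [R2 at 1.1.3]
2. g(s(m(b, a, s(m(e, s(e), s(s(e)))))), s(e))  →  g(s(m(b, a, s(s(e)))), s(e))   [R1 at 1.1.3.1]
3. g(s(m(b, a, s(s(e)))), s(e))  →  g(s(a), s(e))   [R1 at 1.1]
4. g(s(a), s(e))  →  s(e)   [R2 at ε]

Reduce t₂ = s(m(s(a), m(s(s(e)), e, s(g(s(a), s(e)))), s(s(e)))):
1. s(m(s(a), m(s(s(e)), e, s(g(s(a), s(e)))), s(s(e))))  →  s(m(s(s(e)), e, s(g(s(a), s(e)))))   [R1 at 1]
2. s(m(s(s(e)), e, s(g(s(a), s(e)))))  →  s(m(s(s(e)), e, s(s(e))))   [R2 at 1.3.1]
3. s(m(s(s(e)), e, s(s(e))))  →  s(e)   [R1 at 1]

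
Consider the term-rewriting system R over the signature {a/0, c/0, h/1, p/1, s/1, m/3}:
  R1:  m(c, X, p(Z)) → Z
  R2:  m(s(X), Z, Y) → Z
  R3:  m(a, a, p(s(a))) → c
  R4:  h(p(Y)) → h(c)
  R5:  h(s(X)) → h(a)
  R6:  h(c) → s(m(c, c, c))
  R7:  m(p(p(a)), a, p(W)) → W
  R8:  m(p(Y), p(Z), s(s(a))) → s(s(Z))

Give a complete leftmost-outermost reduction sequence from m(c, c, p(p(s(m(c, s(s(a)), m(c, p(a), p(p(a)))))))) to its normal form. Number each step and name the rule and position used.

1. m(c, c, p(p(s(m(c, s(s(a)), m(c, p(a), p(p(a))))))))  →  p(s(m(c, s(s(a)), m(c, p(a), p(p(a))))))   [R1 at ε]
2. p(s(m(c, s(s(a)), m(c, p(a), p(p(a))))))  →  p(s(m(c, s(s(a)), p(a))))   [R1 at 1.1.3]
3. p(s(m(c, s(s(a)), p(a))))  →  p(s(a))   [R1 at 1.1]

p(s(a))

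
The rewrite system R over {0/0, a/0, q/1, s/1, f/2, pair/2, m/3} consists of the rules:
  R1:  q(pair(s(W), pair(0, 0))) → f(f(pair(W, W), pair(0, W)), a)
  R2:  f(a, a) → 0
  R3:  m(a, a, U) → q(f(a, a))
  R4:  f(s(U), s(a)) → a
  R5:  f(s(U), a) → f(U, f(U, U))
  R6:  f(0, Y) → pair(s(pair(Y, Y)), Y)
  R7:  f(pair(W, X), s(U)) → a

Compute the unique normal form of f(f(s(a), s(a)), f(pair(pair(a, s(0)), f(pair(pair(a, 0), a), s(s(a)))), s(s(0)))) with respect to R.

1. f(f(s(a), s(a)), f(pair(pair(a, s(0)), f(pair(pair(a, 0), a), s(s(a)))), s(s(0))))  →  f(a, f(pair(pair(a, s(0)), f(pair(pair(a, 0), a), s(s(a)))), s(s(0))))   [R4 at 1]
2. f(a, f(pair(pair(a, s(0)), f(pair(pair(a, 0), a), s(s(a)))), s(s(0))))  →  f(a, a)   [R7 at 2]
3. f(a, a)  →  0   [R2 at ε]

0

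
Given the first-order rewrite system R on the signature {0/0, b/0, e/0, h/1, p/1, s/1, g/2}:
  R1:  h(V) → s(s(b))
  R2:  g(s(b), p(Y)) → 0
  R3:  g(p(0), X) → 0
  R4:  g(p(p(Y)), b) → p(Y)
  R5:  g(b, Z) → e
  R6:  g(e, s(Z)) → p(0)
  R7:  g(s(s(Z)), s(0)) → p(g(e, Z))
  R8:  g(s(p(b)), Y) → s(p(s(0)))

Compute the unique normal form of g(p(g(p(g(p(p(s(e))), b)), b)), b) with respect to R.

p(s(e))

1. g(p(g(p(g(p(p(s(e))), b)), b)), b)  →  g(p(g(p(p(s(e))), b)), b)   [R4 at 1.1.1.1]
2. g(p(g(p(p(s(e))), b)), b)  →  g(p(p(s(e))), b)   [R4 at 1.1]
3. g(p(p(s(e))), b)  →  p(s(e))   [R4 at ε]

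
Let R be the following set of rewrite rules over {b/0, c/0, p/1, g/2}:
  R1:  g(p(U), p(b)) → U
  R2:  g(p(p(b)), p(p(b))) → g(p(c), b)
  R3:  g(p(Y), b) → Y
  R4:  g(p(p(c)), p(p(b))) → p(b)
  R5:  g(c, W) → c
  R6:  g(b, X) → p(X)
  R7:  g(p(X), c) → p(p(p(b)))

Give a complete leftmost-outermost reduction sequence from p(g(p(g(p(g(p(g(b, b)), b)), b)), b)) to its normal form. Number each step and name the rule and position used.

1. p(g(p(g(p(g(p(g(b, b)), b)), b)), b))  →  p(g(p(g(p(g(b, b)), b)), b))   [R3 at 1]
2. p(g(p(g(p(g(b, b)), b)), b))  →  p(g(p(g(b, b)), b))   [R3 at 1]
3. p(g(p(g(b, b)), b))  →  p(g(b, b))   [R3 at 1]
4. p(g(b, b))  →  p(p(b))   [R6 at 1]

p(p(b))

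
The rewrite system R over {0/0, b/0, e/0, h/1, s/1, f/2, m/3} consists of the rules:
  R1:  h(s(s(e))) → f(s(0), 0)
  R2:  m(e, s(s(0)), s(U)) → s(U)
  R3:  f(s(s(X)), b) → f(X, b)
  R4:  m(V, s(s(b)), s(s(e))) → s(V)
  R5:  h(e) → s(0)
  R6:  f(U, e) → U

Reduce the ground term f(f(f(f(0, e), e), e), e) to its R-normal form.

1. f(f(f(f(0, e), e), e), e)  →  f(f(f(0, e), e), e)   [R6 at ε]
2. f(f(f(0, e), e), e)  →  f(f(0, e), e)   [R6 at ε]
3. f(f(0, e), e)  →  f(0, e)   [R6 at ε]
4. f(0, e)  →  0   [R6 at ε]

0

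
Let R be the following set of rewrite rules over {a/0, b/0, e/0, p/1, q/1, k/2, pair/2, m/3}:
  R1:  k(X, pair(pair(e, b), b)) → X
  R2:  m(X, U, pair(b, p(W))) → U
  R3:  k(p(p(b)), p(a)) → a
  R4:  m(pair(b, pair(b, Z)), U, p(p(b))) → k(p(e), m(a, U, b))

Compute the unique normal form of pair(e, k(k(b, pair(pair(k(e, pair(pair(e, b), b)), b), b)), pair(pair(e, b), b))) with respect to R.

1. pair(e, k(k(b, pair(pair(k(e, pair(pair(e, b), b)), b), b)), pair(pair(e, b), b)))  →  pair(e, k(b, pair(pair(k(e, pair(pair(e, b), b)), b), b)))   [R1 at 2]
2. pair(e, k(b, pair(pair(k(e, pair(pair(e, b), b)), b), b)))  →  pair(e, k(b, pair(pair(e, b), b)))   [R1 at 2.2.1.1]
3. pair(e, k(b, pair(pair(e, b), b)))  →  pair(e, b)   [R1 at 2]

pair(e, b)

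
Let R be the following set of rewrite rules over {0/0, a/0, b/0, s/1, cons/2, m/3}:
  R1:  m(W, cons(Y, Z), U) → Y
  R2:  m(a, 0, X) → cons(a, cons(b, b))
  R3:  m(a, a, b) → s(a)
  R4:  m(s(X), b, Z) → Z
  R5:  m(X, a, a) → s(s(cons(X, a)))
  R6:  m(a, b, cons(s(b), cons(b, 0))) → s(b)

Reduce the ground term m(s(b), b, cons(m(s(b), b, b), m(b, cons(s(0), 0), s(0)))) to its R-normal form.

1. m(s(b), b, cons(m(s(b), b, b), m(b, cons(s(0), 0), s(0))))  →  cons(m(s(b), b, b), m(b, cons(s(0), 0), s(0)))   [R4 at ε]
2. cons(m(s(b), b, b), m(b, cons(s(0), 0), s(0)))  →  cons(b, m(b, cons(s(0), 0), s(0)))   [R4 at 1]
3. cons(b, m(b, cons(s(0), 0), s(0)))  →  cons(b, s(0))   [R1 at 2]

cons(b, s(0))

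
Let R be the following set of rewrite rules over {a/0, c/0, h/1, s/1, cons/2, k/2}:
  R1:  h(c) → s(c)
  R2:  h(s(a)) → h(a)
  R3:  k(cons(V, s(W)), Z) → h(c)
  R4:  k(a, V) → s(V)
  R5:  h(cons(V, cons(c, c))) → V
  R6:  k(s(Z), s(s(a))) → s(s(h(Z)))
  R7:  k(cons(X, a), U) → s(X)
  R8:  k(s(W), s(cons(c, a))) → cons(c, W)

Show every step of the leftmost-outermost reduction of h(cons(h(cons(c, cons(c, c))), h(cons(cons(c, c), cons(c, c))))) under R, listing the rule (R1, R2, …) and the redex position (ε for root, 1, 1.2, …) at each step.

c

1. h(cons(h(cons(c, cons(c, c))), h(cons(cons(c, c), cons(c, c)))))  →  h(cons(c, h(cons(cons(c, c), cons(c, c)))))   [R5 at 1.1]
2. h(cons(c, h(cons(cons(c, c), cons(c, c)))))  →  h(cons(c, cons(c, c)))   [R5 at 1.2]
3. h(cons(c, cons(c, c)))  →  c   [R5 at ε]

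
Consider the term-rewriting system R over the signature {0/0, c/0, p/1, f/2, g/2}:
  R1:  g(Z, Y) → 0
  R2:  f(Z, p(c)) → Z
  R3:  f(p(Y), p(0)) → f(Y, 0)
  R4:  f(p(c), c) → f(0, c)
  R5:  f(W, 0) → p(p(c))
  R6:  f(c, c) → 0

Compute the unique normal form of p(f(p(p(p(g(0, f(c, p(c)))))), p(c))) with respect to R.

p(p(p(p(0))))

1. p(f(p(p(p(g(0, f(c, p(c)))))), p(c)))  →  p(p(p(p(g(0, f(c, p(c)))))))   [R2 at 1]
2. p(p(p(p(g(0, f(c, p(c)))))))  →  p(p(p(p(0))))   [R1 at 1.1.1.1]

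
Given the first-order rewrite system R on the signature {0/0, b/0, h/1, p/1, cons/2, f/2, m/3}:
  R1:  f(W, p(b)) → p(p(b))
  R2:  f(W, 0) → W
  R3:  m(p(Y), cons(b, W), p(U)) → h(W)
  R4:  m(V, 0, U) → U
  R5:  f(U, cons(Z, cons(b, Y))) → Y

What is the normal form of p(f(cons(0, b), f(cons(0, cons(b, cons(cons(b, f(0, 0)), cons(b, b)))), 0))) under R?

1. p(f(cons(0, b), f(cons(0, cons(b, cons(cons(b, f(0, 0)), cons(b, b)))), 0)))  →  p(f(cons(0, b), cons(0, cons(b, cons(cons(b, f(0, 0)), cons(b, b))))))   [R2 at 1.2]
2. p(f(cons(0, b), cons(0, cons(b, cons(cons(b, f(0, 0)), cons(b, b))))))  →  p(cons(cons(b, f(0, 0)), cons(b, b)))   [R5 at 1]
3. p(cons(cons(b, f(0, 0)), cons(b, b)))  →  p(cons(cons(b, 0), cons(b, b)))   [R2 at 1.1.2]

p(cons(cons(b, 0), cons(b, b)))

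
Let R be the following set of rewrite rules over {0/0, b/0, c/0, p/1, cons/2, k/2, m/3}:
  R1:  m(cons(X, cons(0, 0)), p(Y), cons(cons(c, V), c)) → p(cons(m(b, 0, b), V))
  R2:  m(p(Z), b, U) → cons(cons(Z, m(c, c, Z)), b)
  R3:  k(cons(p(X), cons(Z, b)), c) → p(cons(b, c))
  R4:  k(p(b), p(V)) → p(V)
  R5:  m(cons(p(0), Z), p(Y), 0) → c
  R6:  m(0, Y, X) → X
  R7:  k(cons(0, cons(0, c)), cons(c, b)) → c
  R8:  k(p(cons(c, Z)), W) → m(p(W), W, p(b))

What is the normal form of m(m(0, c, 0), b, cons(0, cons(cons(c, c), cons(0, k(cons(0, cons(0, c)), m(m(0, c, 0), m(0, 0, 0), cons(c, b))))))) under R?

1. m(m(0, c, 0), b, cons(0, cons(cons(c, c), cons(0, k(cons(0, cons(0, c)), m(m(0, c, 0), m(0, 0, 0), cons(c, b)))))))  →  m(0, b, cons(0, cons(cons(c, c), cons(0, k(cons(0, cons(0, c)), m(m(0, c, 0), m(0, 0, 0), cons(c, b)))))))   [R6 at 1]
2. m(0, b, cons(0, cons(cons(c, c), cons(0, k(cons(0, cons(0, c)), m(m(0, c, 0), m(0, 0, 0), cons(c, b)))))))  →  cons(0, cons(cons(c, c), cons(0, k(cons(0, cons(0, c)), m(m(0, c, 0), m(0, 0, 0), cons(c, b))))))   [R6 at ε]
3. cons(0, cons(cons(c, c), cons(0, k(cons(0, cons(0, c)), m(m(0, c, 0), m(0, 0, 0), cons(c, b))))))  →  cons(0, cons(cons(c, c), cons(0, k(cons(0, cons(0, c)), m(0, m(0, 0, 0), cons(c, b))))))   [R6 at 2.2.2.2.1]
4. cons(0, cons(cons(c, c), cons(0, k(cons(0, cons(0, c)), m(0, m(0, 0, 0), cons(c, b))))))  →  cons(0, cons(cons(c, c), cons(0, k(cons(0, cons(0, c)), cons(c, b)))))   [R6 at 2.2.2.2]
5. cons(0, cons(cons(c, c), cons(0, k(cons(0, cons(0, c)), cons(c, b)))))  →  cons(0, cons(cons(c, c), cons(0, c)))   [R7 at 2.2.2]

cons(0, cons(cons(c, c), cons(0, c)))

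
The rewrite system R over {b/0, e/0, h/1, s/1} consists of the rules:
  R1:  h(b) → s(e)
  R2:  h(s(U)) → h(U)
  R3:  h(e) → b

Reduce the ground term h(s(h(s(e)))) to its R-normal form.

1. h(s(h(s(e))))  →  h(h(s(e)))   [R2 at ε]
2. h(h(s(e)))  →  h(h(e))   [R2 at 1]
3. h(h(e))  →  h(b)   [R3 at 1]
4. h(b)  →  s(e)   [R1 at ε]

s(e)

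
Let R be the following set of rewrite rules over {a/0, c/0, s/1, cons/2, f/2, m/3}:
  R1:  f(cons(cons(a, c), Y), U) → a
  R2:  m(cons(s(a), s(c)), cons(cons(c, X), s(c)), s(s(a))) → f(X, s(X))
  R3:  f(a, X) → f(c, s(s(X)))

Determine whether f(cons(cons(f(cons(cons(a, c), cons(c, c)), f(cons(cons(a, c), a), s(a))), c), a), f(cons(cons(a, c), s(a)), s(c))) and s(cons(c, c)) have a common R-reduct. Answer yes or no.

Reduce t₁ = f(cons(cons(f(cons(cons(a, c), cons(c, c)), f(cons(cons(a, c), a), s(a))), c), a), f(cons(cons(a, c), s(a)), s(c))):
1. f(cons(cons(f(cons(cons(a, c), cons(c, c)), f(cons(cons(a, c), a), s(a))), c), a), f(cons(cons(a, c), s(a)), s(c)))  →  f(cons(cons(a, c), a), f(cons(cons(a, c), s(a)), s(c)))   [R1 at 1.1.1]
2. f(cons(cons(a, c), a), f(cons(cons(a, c), s(a)), s(c)))  →  a   [R1 at ε]

Reduce t₂ = s(cons(c, c)):

no — NF(t₁) = a, NF(t₂) = s(cons(c, c))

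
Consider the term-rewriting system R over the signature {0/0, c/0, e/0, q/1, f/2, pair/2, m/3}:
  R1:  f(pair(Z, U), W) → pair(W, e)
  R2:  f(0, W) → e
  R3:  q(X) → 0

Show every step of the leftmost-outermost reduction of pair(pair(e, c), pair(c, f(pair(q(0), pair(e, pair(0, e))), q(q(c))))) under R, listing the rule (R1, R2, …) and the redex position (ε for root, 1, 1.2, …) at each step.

pair(pair(e, c), pair(c, pair(0, e)))

1. pair(pair(e, c), pair(c, f(pair(q(0), pair(e, pair(0, e))), q(q(c)))))  →  pair(pair(e, c), pair(c, pair(q(q(c)), e)))   [R1 at 2.2]
2. pair(pair(e, c), pair(c, pair(q(q(c)), e)))  →  pair(pair(e, c), pair(c, pair(0, e)))   [R3 at 2.2.1]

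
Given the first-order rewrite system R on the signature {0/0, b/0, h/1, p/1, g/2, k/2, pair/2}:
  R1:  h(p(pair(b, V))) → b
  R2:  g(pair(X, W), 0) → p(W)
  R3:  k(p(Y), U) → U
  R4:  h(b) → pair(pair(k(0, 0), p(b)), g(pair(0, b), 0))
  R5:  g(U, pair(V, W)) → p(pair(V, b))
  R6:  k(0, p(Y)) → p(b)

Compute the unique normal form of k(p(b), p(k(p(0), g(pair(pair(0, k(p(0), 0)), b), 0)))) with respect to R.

p(p(b))

1. k(p(b), p(k(p(0), g(pair(pair(0, k(p(0), 0)), b), 0))))  →  p(k(p(0), g(pair(pair(0, k(p(0), 0)), b), 0)))   [R3 at ε]
2. p(k(p(0), g(pair(pair(0, k(p(0), 0)), b), 0)))  →  p(g(pair(pair(0, k(p(0), 0)), b), 0))   [R3 at 1]
3. p(g(pair(pair(0, k(p(0), 0)), b), 0))  →  p(p(b))   [R2 at 1]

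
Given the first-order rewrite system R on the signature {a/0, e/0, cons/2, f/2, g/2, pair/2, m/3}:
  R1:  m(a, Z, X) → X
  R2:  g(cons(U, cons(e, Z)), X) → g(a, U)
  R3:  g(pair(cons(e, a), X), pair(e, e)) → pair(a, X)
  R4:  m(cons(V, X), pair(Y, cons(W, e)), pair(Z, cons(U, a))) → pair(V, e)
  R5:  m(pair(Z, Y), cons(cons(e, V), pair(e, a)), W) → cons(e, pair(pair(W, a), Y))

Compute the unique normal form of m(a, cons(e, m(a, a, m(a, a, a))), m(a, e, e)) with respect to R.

e

1. m(a, cons(e, m(a, a, m(a, a, a))), m(a, e, e))  →  m(a, e, e)   [R1 at ε]
2. m(a, e, e)  →  e   [R1 at ε]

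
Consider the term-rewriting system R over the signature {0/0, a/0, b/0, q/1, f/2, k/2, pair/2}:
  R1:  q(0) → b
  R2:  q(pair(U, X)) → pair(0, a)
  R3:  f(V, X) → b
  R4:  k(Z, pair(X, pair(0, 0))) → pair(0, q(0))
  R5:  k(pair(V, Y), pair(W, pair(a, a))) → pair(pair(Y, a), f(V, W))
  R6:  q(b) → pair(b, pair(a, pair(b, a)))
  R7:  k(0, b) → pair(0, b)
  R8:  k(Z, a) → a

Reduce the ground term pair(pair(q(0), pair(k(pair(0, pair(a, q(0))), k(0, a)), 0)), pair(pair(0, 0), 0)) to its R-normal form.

1. pair(pair(q(0), pair(k(pair(0, pair(a, q(0))), k(0, a)), 0)), pair(pair(0, 0), 0))  →  pair(pair(b, pair(k(pair(0, pair(a, q(0))), k(0, a)), 0)), pair(pair(0, 0), 0))   [R1 at 1.1]
2. pair(pair(b, pair(k(pair(0, pair(a, q(0))), k(0, a)), 0)), pair(pair(0, 0), 0))  →  pair(pair(b, pair(k(pair(0, pair(a, b)), k(0, a)), 0)), pair(pair(0, 0), 0))   [R1 at 1.2.1.1.2.2]
3. pair(pair(b, pair(k(pair(0, pair(a, b)), k(0, a)), 0)), pair(pair(0, 0), 0))  →  pair(pair(b, pair(k(pair(0, pair(a, b)), a), 0)), pair(pair(0, 0), 0))   [R8 at 1.2.1.2]
4. pair(pair(b, pair(k(pair(0, pair(a, b)), a), 0)), pair(pair(0, 0), 0))  →  pair(pair(b, pair(a, 0)), pair(pair(0, 0), 0))   [R8 at 1.2.1]

pair(pair(b, pair(a, 0)), pair(pair(0, 0), 0))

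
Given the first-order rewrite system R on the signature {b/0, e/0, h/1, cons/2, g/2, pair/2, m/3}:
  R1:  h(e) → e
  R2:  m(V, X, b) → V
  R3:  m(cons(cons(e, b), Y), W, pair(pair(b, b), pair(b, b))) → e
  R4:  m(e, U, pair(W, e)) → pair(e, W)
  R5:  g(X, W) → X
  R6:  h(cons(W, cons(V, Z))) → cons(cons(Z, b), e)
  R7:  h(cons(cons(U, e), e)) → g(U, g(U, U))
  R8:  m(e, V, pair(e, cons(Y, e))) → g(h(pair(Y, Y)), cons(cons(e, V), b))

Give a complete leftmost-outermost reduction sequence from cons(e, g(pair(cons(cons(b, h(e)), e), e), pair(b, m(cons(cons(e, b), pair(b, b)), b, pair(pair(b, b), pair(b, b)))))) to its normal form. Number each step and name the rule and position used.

1. cons(e, g(pair(cons(cons(b, h(e)), e), e), pair(b, m(cons(cons(e, b), pair(b, b)), b, pair(pair(b, b), pair(b, b))))))  →  cons(e, pair(cons(cons(b, h(e)), e), e))   [R5 at 2]
2. cons(e, pair(cons(cons(b, h(e)), e), e))  →  cons(e, pair(cons(cons(b, e), e), e))   [R1 at 2.1.1.2]

cons(e, pair(cons(cons(b, e), e), e))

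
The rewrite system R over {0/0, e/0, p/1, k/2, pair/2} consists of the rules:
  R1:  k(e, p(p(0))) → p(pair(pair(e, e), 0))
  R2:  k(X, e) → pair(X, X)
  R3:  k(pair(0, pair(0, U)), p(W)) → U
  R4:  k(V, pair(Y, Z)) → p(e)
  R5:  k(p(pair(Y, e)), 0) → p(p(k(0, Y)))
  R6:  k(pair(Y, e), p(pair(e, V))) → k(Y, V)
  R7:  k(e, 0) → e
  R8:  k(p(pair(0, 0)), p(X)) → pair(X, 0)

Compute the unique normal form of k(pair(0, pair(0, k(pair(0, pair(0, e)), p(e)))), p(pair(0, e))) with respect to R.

e

1. k(pair(0, pair(0, k(pair(0, pair(0, e)), p(e)))), p(pair(0, e)))  →  k(pair(0, pair(0, e)), p(e))   [R3 at ε]
2. k(pair(0, pair(0, e)), p(e))  →  e   [R3 at ε]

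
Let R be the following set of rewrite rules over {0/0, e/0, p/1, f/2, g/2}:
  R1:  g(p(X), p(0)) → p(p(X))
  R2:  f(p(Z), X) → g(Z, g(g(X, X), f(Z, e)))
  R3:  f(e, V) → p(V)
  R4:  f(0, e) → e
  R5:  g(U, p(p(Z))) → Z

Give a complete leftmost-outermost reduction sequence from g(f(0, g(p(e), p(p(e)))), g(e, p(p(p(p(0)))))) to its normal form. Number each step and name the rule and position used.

1. g(f(0, g(p(e), p(p(e)))), g(e, p(p(p(p(0))))))  →  g(f(0, e), g(e, p(p(p(p(0))))))   [R5 at 1.2]
2. g(f(0, e), g(e, p(p(p(p(0))))))  →  g(e, g(e, p(p(p(p(0))))))   [R4 at 1]
3. g(e, g(e, p(p(p(p(0))))))  →  g(e, p(p(0)))   [R5 at 2]
4. g(e, p(p(0)))  →  0   [R5 at ε]

0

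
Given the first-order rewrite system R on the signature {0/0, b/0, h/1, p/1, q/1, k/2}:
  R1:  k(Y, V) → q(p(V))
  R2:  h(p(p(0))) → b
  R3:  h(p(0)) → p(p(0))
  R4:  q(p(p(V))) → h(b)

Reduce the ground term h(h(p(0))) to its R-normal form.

b

1. h(h(p(0)))  →  h(p(p(0)))   [R3 at 1]
2. h(p(p(0)))  →  b   [R2 at ε]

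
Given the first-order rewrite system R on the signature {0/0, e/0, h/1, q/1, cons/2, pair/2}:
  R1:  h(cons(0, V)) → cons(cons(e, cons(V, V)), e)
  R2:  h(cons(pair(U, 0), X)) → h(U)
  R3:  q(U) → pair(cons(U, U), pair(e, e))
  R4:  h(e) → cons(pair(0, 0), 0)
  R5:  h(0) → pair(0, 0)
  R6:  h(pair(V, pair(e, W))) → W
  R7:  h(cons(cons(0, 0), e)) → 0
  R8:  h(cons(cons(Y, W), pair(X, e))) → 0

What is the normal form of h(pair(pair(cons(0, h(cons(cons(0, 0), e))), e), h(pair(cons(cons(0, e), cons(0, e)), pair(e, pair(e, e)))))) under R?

1. h(pair(pair(cons(0, h(cons(cons(0, 0), e))), e), h(pair(cons(cons(0, e), cons(0, e)), pair(e, pair(e, e))))))  →  h(pair(pair(cons(0, 0), e), h(pair(cons(cons(0, e), cons(0, e)), pair(e, pair(e, e))))))   [R7 at 1.1.1.2]
2. h(pair(pair(cons(0, 0), e), h(pair(cons(cons(0, e), cons(0, e)), pair(e, pair(e, e))))))  →  h(pair(pair(cons(0, 0), e), pair(e, e)))   [R6 at 1.2]
3. h(pair(pair(cons(0, 0), e), pair(e, e)))  →  e   [R6 at ε]

e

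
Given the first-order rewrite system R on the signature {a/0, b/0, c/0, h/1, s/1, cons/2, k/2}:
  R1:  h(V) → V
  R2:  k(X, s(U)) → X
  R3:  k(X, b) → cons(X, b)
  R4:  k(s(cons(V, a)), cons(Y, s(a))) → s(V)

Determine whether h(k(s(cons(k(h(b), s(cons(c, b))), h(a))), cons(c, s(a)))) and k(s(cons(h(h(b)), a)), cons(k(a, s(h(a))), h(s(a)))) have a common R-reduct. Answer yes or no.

Reduce t₁ = h(k(s(cons(k(h(b), s(cons(c, b))), h(a))), cons(c, s(a)))):
1. h(k(s(cons(k(h(b), s(cons(c, b))), h(a))), cons(c, s(a))))  →  k(s(cons(k(h(b), s(cons(c, b))), h(a))), cons(c, s(a)))   [R1 at ε]
2. k(s(cons(k(h(b), s(cons(c, b))), h(a))), cons(c, s(a)))  →  k(s(cons(h(b), h(a))), cons(c, s(a)))   [R2 at 1.1.1]
3. k(s(cons(h(b), h(a))), cons(c, s(a)))  →  k(s(cons(b, h(a))), cons(c, s(a)))   [R1 at 1.1.1]
4. k(s(cons(b, h(a))), cons(c, s(a)))  →  k(s(cons(b, a)), cons(c, s(a)))   [R1 at 1.1.2]
5. k(s(cons(b, a)), cons(c, s(a)))  →  s(b)   [R4 at ε]

Reduce t₂ = k(s(cons(h(h(b)), a)), cons(k(a, s(h(a))), h(s(a)))):
1. k(s(cons(h(h(b)), a)), cons(k(a, s(h(a))), h(s(a))))  →  k(s(cons(h(b), a)), cons(k(a, s(h(a))), h(s(a))))   [R1 at 1.1.1]
2. k(s(cons(h(b), a)), cons(k(a, s(h(a))), h(s(a))))  →  k(s(cons(b, a)), cons(k(a, s(h(a))), h(s(a))))   [R1 at 1.1.1]
3. k(s(cons(b, a)), cons(k(a, s(h(a))), h(s(a))))  →  k(s(cons(b, a)), cons(a, h(s(a))))   [R2 at 2.1]
4. k(s(cons(b, a)), cons(a, h(s(a))))  →  k(s(cons(b, a)), cons(a, s(a)))   [R1 at 2.2]
5. k(s(cons(b, a)), cons(a, s(a)))  →  s(b)   [R4 at ε]

yes — NF(t₁) = s(b), NF(t₂) = s(b)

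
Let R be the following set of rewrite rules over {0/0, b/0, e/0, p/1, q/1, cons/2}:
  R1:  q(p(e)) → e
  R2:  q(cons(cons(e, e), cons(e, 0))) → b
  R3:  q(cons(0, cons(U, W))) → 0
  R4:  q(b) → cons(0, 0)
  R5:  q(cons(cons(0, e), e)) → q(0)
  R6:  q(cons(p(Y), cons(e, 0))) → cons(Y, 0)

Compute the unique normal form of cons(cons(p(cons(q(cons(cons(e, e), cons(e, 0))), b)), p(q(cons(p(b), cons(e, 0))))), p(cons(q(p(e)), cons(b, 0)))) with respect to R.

1. cons(cons(p(cons(q(cons(cons(e, e), cons(e, 0))), b)), p(q(cons(p(b), cons(e, 0))))), p(cons(q(p(e)), cons(b, 0))))  →  cons(cons(p(cons(b, b)), p(q(cons(p(b), cons(e, 0))))), p(cons(q(p(e)), cons(b, 0))))   [R2 at 1.1.1.1]
2. cons(cons(p(cons(b, b)), p(q(cons(p(b), cons(e, 0))))), p(cons(q(p(e)), cons(b, 0))))  →  cons(cons(p(cons(b, b)), p(cons(b, 0))), p(cons(q(p(e)), cons(b, 0))))   [R6 at 1.2.1]
3. cons(cons(p(cons(b, b)), p(cons(b, 0))), p(cons(q(p(e)), cons(b, 0))))  →  cons(cons(p(cons(b, b)), p(cons(b, 0))), p(cons(e, cons(b, 0))))   [R1 at 2.1.1]

cons(cons(p(cons(b, b)), p(cons(b, 0))), p(cons(e, cons(b, 0))))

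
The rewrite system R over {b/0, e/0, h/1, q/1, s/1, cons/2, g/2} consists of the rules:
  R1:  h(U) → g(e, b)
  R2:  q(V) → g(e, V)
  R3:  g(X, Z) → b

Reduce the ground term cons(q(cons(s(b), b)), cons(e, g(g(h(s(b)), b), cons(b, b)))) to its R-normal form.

1. cons(q(cons(s(b), b)), cons(e, g(g(h(s(b)), b), cons(b, b))))  →  cons(g(e, cons(s(b), b)), cons(e, g(g(h(s(b)), b), cons(b, b))))   [R2 at 1]
2. cons(g(e, cons(s(b), b)), cons(e, g(g(h(s(b)), b), cons(b, b))))  →  cons(b, cons(e, g(g(h(s(b)), b), cons(b, b))))   [R3 at 1]
3. cons(b, cons(e, g(g(h(s(b)), b), cons(b, b))))  →  cons(b, cons(e, b))   [R3 at 2.2]

cons(b, cons(e, b))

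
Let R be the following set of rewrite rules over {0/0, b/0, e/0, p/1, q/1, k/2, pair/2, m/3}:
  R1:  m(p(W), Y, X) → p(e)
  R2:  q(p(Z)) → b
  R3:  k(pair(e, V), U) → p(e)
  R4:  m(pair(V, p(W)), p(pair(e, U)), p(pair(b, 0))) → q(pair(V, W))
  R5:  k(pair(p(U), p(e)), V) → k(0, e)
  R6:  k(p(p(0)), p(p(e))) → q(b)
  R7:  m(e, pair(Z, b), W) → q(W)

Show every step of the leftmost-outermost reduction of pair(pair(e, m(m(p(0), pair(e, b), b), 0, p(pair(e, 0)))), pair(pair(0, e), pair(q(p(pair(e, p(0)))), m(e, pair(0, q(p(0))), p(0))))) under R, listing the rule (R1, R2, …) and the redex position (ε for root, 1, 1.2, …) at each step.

pair(pair(e, p(e)), pair(pair(0, e), pair(b, b)))

1. pair(pair(e, m(m(p(0), pair(e, b), b), 0, p(pair(e, 0)))), pair(pair(0, e), pair(q(p(pair(e, p(0)))), m(e, pair(0, q(p(0))), p(0)))))  →  pair(pair(e, m(p(e), 0, p(pair(e, 0)))), pair(pair(0, e), pair(q(p(pair(e, p(0)))), m(e, pair(0, q(p(0))), p(0)))))   [R1 at 1.2.1]
2. pair(pair(e, m(p(e), 0, p(pair(e, 0)))), pair(pair(0, e), pair(q(p(pair(e, p(0)))), m(e, pair(0, q(p(0))), p(0)))))  →  pair(pair(e, p(e)), pair(pair(0, e), pair(q(p(pair(e, p(0)))), m(e, pair(0, q(p(0))), p(0)))))   [R1 at 1.2]
3. pair(pair(e, p(e)), pair(pair(0, e), pair(q(p(pair(e, p(0)))), m(e, pair(0, q(p(0))), p(0)))))  →  pair(pair(e, p(e)), pair(pair(0, e), pair(b, m(e, pair(0, q(p(0))), p(0)))))   [R2 at 2.2.1]
4. pair(pair(e, p(e)), pair(pair(0, e), pair(b, m(e, pair(0, q(p(0))), p(0)))))  →  pair(pair(e, p(e)), pair(pair(0, e), pair(b, m(e, pair(0, b), p(0)))))   [R2 at 2.2.2.2.2]
5. pair(pair(e, p(e)), pair(pair(0, e), pair(b, m(e, pair(0, b), p(0)))))  →  pair(pair(e, p(e)), pair(pair(0, e), pair(b, q(p(0)))))   [R7 at 2.2.2]
6. pair(pair(e, p(e)), pair(pair(0, e), pair(b, q(p(0)))))  →  pair(pair(e, p(e)), pair(pair(0, e), pair(b, b)))   [R2 at 2.2.2]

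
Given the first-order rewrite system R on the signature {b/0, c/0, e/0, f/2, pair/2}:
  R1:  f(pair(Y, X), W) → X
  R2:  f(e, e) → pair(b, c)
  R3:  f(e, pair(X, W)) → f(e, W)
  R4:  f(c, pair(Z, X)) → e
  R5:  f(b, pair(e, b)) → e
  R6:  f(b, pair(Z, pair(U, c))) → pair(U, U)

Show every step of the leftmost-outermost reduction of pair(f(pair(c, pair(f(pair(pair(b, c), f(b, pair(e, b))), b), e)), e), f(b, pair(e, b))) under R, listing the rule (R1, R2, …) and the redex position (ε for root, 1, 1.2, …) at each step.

1. pair(f(pair(c, pair(f(pair(pair(b, c), f(b, pair(e, b))), b), e)), e), f(b, pair(e, b)))  →  pair(pair(f(pair(pair(b, c), f(b, pair(e, b))), b), e), f(b, pair(e, b)))   [R1 at 1]
2. pair(pair(f(pair(pair(b, c), f(b, pair(e, b))), b), e), f(b, pair(e, b)))  →  pair(pair(f(b, pair(e, b)), e), f(b, pair(e, b)))   [R1 at 1.1]
3. pair(pair(f(b, pair(e, b)), e), f(b, pair(e, b)))  →  pair(pair(e, e), f(b, pair(e, b)))   [R5 at 1.1]
4. pair(pair(e, e), f(b, pair(e, b)))  →  pair(pair(e, e), e)   [R5 at 2]

pair(pair(e, e), e)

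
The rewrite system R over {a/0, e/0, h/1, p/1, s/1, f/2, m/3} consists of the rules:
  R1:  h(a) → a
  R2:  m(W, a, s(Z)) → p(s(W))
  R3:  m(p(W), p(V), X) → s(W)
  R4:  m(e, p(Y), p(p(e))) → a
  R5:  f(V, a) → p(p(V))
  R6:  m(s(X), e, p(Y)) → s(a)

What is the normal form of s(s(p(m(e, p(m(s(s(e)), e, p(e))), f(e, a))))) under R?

1. s(s(p(m(e, p(m(s(s(e)), e, p(e))), f(e, a)))))  →  s(s(p(m(e, p(s(a)), f(e, a)))))   [R6 at 1.1.1.2.1]
2. s(s(p(m(e, p(s(a)), f(e, a)))))  →  s(s(p(m(e, p(s(a)), p(p(e))))))   [R5 at 1.1.1.3]
3. s(s(p(m(e, p(s(a)), p(p(e))))))  →  s(s(p(a)))   [R4 at 1.1.1]

s(s(p(a)))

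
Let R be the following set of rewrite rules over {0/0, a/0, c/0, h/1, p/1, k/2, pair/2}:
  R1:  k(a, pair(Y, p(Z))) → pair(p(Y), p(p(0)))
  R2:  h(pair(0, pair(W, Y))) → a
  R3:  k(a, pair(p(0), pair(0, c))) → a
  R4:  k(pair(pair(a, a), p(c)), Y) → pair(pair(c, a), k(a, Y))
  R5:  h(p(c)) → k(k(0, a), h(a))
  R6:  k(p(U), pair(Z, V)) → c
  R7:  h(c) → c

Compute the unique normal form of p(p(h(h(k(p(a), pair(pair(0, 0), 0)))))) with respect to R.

1. p(p(h(h(k(p(a), pair(pair(0, 0), 0))))))  →  p(p(h(h(c))))   [R6 at 1.1.1.1]
2. p(p(h(h(c))))  →  p(p(h(c)))   [R7 at 1.1.1]
3. p(p(h(c)))  →  p(p(c))   [R7 at 1.1]

p(p(c))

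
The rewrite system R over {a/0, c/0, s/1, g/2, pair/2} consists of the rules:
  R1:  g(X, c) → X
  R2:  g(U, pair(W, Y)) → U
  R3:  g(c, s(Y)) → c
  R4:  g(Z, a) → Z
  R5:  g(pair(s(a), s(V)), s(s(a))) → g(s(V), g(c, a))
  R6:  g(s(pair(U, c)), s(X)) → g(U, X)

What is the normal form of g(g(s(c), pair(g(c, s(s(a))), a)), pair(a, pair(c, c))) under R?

s(c)

1. g(g(s(c), pair(g(c, s(s(a))), a)), pair(a, pair(c, c)))  →  g(s(c), pair(g(c, s(s(a))), a))   [R2 at ε]
2. g(s(c), pair(g(c, s(s(a))), a))  →  s(c)   [R2 at ε]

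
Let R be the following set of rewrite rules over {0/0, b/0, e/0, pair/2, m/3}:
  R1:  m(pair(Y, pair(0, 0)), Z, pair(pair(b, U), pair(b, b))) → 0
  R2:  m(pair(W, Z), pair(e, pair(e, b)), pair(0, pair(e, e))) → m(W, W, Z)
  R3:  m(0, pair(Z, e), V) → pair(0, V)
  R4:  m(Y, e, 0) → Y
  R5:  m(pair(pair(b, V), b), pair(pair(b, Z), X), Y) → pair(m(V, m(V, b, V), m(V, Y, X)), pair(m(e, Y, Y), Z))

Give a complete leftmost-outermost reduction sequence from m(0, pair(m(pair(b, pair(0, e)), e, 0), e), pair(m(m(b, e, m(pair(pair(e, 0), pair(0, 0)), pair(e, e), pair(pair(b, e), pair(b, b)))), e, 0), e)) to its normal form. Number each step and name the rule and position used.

pair(0, pair(b, e))

1. m(0, pair(m(pair(b, pair(0, e)), e, 0), e), pair(m(m(b, e, m(pair(pair(e, 0), pair(0, 0)), pair(e, e), pair(pair(b, e), pair(b, b)))), e, 0), e))  →  pair(0, pair(m(m(b, e, m(pair(pair(e, 0), pair(0, 0)), pair(e, e), pair(pair(b, e), pair(b, b)))), e, 0), e))   [R3 at ε]
2. pair(0, pair(m(m(b, e, m(pair(pair(e, 0), pair(0, 0)), pair(e, e), pair(pair(b, e), pair(b, b)))), e, 0), e))  →  pair(0, pair(m(b, e, m(pair(pair(e, 0), pair(0, 0)), pair(e, e), pair(pair(b, e), pair(b, b)))), e))   [R4 at 2.1]
3. pair(0, pair(m(b, e, m(pair(pair(e, 0), pair(0, 0)), pair(e, e), pair(pair(b, e), pair(b, b)))), e))  →  pair(0, pair(m(b, e, 0), e))   [R1 at 2.1.3]
4. pair(0, pair(m(b, e, 0), e))  →  pair(0, pair(b, e))   [R4 at 2.1]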